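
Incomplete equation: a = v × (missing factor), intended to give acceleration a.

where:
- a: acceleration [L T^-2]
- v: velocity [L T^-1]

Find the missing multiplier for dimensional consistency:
1/t (inverse time), dimensions [T^-1]

a has dimensions [L T^-2] and v has dimensions [L T^-1].
The missing factor must have dimensions [L T^-2] / [L T^-1] = [T^-1], i.e. inverse time (1/t).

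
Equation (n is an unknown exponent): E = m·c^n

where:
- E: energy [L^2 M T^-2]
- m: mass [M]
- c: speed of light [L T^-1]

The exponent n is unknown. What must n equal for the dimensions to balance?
n = 2

E has dimensions [L^2 M T^-2]; c has dimensions [L T^-1].
The rest of the RHS has dimensions [M], so c^n must supply [L^2 T^-2].
With n = 2: m·c^2 has dimensions [L^2 M T^-2], matching the LHS ✓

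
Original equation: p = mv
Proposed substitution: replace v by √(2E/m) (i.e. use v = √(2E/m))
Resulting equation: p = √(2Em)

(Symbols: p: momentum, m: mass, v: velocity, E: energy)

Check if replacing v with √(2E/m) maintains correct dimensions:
Yes

[v] = [L T^-1] and [√(2E/m)] = [L T^-1]. These match, so the substitution replaces a quantity by one of the same dimensions and the result p = √(2Em) has LHS [L M T^-1] vs RHS [L M T^-1] — still consistent.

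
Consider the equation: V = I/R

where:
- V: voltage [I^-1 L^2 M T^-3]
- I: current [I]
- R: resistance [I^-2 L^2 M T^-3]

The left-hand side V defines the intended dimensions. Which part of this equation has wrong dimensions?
The right-hand side term I/R

V has dimensions [I^-1 L^2 M T^-3], but I/R has dimensions [I^3 L^-2 M^-1 T^3], so the term I/R is dimensionally wrong for V.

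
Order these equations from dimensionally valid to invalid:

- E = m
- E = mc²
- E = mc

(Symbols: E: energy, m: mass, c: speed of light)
Dimensionally correct: E = mc²
Dimensionally incorrect: E = m, E = mc
Ordered (correct first, then incorrect): E = mc², E = m, E = mc

- E = m: LHS [L^2 M T^-2], RHS [M] → incorrect ✗
- E = mc²: LHS [L^2 M T^-2], RHS [L^2 M T^-2] → correct ✓
- E = mc: LHS [L^2 M T^-2], RHS [L M T^-1] → incorrect ✗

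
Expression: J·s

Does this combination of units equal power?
No

The expression J·s has dimensions [L^2 M T^-1], but power has dimensions [L^2 M T^-3].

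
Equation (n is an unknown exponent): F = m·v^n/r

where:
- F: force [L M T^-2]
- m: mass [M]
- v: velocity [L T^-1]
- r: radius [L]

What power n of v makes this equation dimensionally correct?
n = 2

F has dimensions [L M T^-2]; v has dimensions [L T^-1].
The rest of the RHS has dimensions [L^-1 M], so v^n must supply [L^2 T^-2].
With n = 2: m·v^2/r has dimensions [L M T^-2], matching the LHS ✓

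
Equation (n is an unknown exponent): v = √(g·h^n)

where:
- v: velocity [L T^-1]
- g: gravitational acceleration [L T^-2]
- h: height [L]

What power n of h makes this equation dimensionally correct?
n = 1

v has dimensions [L T^-1]; h has dimensions [L].
With n = 1: √(g·h^1) has dimensions [L T^-1], matching the LHS ✓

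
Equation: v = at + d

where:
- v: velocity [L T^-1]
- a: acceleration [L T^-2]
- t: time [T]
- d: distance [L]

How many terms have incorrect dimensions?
1

LHS v: [L T^-1]
- at: [L T^-1] ✓
- d: [L] ✗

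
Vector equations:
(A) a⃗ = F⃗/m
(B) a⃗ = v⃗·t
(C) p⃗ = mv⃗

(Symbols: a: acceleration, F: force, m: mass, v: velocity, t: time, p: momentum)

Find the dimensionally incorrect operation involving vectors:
(B) a⃗ = v⃗·t

(A) a⃗ = F⃗/m: LHS [L T^-2], RHS [L T^-2] ✓ — force (vector) divided by mass (scalar)
(B) a⃗ = v⃗·t: LHS [L T^-2], RHS [L] ✗ — acceleration is velocity per time; should be v⃗/t
(C) p⃗ = mv⃗: LHS [L M T^-1], RHS [L M T^-1] ✓ — mass (scalar) times velocity (vector)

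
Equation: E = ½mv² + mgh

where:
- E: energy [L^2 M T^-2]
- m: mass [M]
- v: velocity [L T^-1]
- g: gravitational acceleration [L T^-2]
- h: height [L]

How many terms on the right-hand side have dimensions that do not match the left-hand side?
0

LHS E: [L^2 M T^-2]
- ½mv²: [L^2 M T^-2] ✓
- mgh: [L^2 M T^-2] ✓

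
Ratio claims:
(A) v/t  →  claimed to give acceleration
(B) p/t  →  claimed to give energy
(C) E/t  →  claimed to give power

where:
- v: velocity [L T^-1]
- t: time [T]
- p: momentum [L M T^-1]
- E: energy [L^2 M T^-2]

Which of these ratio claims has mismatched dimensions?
(B) p/t does not give energy

(A) v/t: [L T^-2] = acceleration [L T^-2] ✓
(B) p/t: [L M T^-2] ≠ energy [L^2 M T^-2] ✗
(C) E/t: [L^2 M T^-3] = power [L^2 M T^-3] ✓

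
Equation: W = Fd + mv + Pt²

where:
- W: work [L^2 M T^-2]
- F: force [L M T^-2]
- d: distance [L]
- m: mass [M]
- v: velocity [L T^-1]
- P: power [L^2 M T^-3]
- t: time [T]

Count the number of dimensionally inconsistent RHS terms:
2

LHS W: [L^2 M T^-2]
- Fd: [L^2 M T^-2] ✓
- mv: [L M T^-1] ✗
- Pt²: [L^2 M T^-1] ✗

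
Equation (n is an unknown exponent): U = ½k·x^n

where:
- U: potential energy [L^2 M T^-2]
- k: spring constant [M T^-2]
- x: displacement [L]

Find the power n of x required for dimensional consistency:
n = 2

U has dimensions [L^2 M T^-2]; x has dimensions [L].
The rest of the RHS has dimensions [M T^-2], so x^n must supply [L^2].
With n = 2: ½k·x^2 has dimensions [L^2 M T^-2], matching the LHS ✓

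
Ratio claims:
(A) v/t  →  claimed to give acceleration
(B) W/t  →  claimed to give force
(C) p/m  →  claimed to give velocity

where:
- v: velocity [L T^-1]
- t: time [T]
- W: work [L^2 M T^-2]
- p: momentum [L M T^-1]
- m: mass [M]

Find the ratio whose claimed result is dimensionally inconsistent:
(B) W/t does not give force

(A) v/t: [L T^-2] = acceleration [L T^-2] ✓
(B) W/t: [L^2 M T^-3] ≠ force [L M T^-2] ✗
(C) p/m: [L T^-1] = velocity [L T^-1] ✓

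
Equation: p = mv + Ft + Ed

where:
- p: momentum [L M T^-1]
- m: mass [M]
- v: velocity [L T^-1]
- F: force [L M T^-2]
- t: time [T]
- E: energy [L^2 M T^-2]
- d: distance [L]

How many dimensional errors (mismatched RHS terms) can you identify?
1

LHS p: [L M T^-1]
- mv: [L M T^-1] ✓
- Ft: [L M T^-1] ✓
- Ed: [L^3 M T^-2] ✗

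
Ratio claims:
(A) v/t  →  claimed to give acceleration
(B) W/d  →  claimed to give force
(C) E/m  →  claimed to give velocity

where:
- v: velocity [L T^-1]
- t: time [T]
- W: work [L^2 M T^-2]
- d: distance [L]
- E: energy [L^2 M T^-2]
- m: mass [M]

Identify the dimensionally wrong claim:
(C) E/m does not give velocity

(A) v/t: [L T^-2] = acceleration [L T^-2] ✓
(B) W/d: [L M T^-2] = force [L M T^-2] ✓
(C) E/m: [L^2 T^-2] ≠ velocity [L T^-1] ✗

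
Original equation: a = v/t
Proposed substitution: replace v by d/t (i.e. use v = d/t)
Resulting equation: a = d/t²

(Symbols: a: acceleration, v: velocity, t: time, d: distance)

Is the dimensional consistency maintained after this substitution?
Yes

[v] = [L T^-1] and [d/t] = [L T^-1]. These match, so the substitution replaces a quantity by one of the same dimensions and the result a = d/t² has LHS [L T^-2] vs RHS [L T^-2] — still consistent.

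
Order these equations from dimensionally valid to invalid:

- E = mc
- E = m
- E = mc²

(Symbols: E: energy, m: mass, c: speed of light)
Dimensionally correct: E = mc²
Dimensionally incorrect: E = mc, E = m
Ordered (correct first, then incorrect): E = mc², E = mc, E = m

- E = mc: LHS [L^2 M T^-2], RHS [L M T^-1] → incorrect ✗
- E = m: LHS [L^2 M T^-2], RHS [M] → incorrect ✗
- E = mc²: LHS [L^2 M T^-2], RHS [L^2 M T^-2] → correct ✓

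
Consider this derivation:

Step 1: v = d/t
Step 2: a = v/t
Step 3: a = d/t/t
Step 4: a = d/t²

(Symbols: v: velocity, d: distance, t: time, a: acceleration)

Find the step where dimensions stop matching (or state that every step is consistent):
No step introduces an error — all steps are dimensionally consistent.

Step 1: v = d/t → LHS [L T^-1], RHS [L T^-1] ✓
Step 2: a = v/t → LHS [L T^-2], RHS [L T^-2] ✓
Step 3: a = d/t/t → LHS [L T^-2], RHS [L T^-2] ✓
Step 4: a = d/t² → LHS [L T^-2], RHS [L T^-2] ✓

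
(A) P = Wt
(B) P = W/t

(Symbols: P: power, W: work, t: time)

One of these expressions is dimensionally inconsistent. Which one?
(A)

(A) P = Wt: LHS [L^2 M T^-3], RHS [L^2 M T^-1] ✗
(B) P = W/t: LHS [L^2 M T^-3], RHS [L^2 M T^-3] ✓

Expression (A) P = Wt is dimensionally incorrect.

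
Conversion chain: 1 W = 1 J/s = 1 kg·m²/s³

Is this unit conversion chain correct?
The chain is correct (no errors).

Correct: Watt is Joule per second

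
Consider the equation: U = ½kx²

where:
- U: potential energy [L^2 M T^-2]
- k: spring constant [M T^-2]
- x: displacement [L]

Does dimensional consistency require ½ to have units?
No

U has dimensions [L^2 M T^-2] and kx² already has dimensions [L^2 M T^-2], so the equation balances without ½ contributing any dimensions. ½ is a pure (dimensionless) number; changing or removing it would not affect dimensional consistency.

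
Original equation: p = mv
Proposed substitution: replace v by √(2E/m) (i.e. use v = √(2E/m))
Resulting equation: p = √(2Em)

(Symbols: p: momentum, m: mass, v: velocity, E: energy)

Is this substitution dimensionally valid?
Yes

[v] = [L T^-1] and [√(2E/m)] = [L T^-1]. These match, so the substitution replaces a quantity by one of the same dimensions and the result p = √(2Em) has LHS [L M T^-1] vs RHS [L M T^-1] — still consistent.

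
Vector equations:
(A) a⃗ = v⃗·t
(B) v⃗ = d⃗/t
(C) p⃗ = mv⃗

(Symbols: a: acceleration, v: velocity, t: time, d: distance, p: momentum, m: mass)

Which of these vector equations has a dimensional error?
(A) a⃗ = v⃗·t

(A) a⃗ = v⃗·t: LHS [L T^-2], RHS [L] ✗ — acceleration is velocity per time; should be v⃗/t
(B) v⃗ = d⃗/t: LHS [L T^-1], RHS [L T^-1] ✓ — displacement (vector) divided by time (scalar)
(C) p⃗ = mv⃗: LHS [L M T^-1], RHS [L M T^-1] ✓ — mass (scalar) times velocity (vector)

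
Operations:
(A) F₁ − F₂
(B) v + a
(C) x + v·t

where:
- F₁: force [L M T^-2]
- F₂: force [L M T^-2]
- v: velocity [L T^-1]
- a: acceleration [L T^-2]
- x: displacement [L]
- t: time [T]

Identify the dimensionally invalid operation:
(B) v + a

(A) F₁ − F₂: F₁ [L M T^-2] and F₂ [L M T^-2] — same dimensions ✓
(B) v + a: v [L T^-1] and a [L T^-2] — different dimensions cannot be added/subtracted ✗
(C) x + v·t: x [L] and v·t [L] — same dimensions ✓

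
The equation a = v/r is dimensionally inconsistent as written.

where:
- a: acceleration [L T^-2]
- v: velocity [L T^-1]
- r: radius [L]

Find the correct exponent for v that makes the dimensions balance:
The exponent of v should be 2: a = v^2/r

The LHS a has dimensions [L T^-2]; v has dimensions [L T^-1].
As written, the RHS v/r (exponent 1 on v) has dimensions [T^-1], which does not match.
With exponent 2, the RHS v^2/r has dimensions [L T^-2], matching the LHS.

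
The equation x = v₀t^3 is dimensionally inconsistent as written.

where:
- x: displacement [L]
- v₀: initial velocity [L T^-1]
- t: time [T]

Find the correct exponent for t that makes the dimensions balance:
The exponent of t should be 1: x = v₀t

The LHS x has dimensions [L]; t has dimensions [T].
As written, the RHS v₀t^3 (exponent 3 on t) has dimensions [L T^2], which does not match.
With exponent 1, the RHS v₀t has dimensions [L], matching the LHS.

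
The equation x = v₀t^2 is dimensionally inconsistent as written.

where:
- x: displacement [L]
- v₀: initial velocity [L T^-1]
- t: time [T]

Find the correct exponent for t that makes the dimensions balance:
The exponent of t should be 1: x = v₀t

The LHS x has dimensions [L]; t has dimensions [T].
As written, the RHS v₀t^2 (exponent 2 on t) has dimensions [L T], which does not match.
With exponent 1, the RHS v₀t has dimensions [L], matching the LHS.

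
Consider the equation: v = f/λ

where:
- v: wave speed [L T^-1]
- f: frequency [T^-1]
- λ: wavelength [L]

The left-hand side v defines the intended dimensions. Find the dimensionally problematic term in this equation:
The right-hand side term f/λ

v has dimensions [L T^-1], but f/λ has dimensions [L^-1 T^-1], so the term f/λ is dimensionally wrong for v.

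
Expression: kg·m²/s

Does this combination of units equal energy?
No

The expression kg·m²/s has dimensions [L^2 M T^-1], but energy has dimensions [L^2 M T^-2].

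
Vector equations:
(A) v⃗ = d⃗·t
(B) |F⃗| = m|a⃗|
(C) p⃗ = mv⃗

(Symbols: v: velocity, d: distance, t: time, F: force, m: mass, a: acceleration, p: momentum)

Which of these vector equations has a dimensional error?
(A) v⃗ = d⃗·t

(A) v⃗ = d⃗·t: LHS [L T^-1], RHS [L T] ✗ — velocity is displacement per time; should be d⃗/t
(B) |F⃗| = m|a⃗|: LHS [L M T^-2], RHS [L M T^-2] ✓ — magnitudes of vectors are scalars
(C) p⃗ = mv⃗: LHS [L M T^-1], RHS [L M T^-1] ✓ — mass (scalar) times velocity (vector)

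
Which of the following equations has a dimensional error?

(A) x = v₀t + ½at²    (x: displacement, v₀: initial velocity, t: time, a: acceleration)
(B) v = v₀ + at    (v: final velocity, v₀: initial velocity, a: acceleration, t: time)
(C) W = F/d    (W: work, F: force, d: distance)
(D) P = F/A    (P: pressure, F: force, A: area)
(C) W = F/d

The equation (C) W = F/d is dimensionally incorrect.

LHS (W): [L^2 M T^-2]
RHS (F/d): [M T^-2] ✗

The dimensions do not match. The other three equations balance.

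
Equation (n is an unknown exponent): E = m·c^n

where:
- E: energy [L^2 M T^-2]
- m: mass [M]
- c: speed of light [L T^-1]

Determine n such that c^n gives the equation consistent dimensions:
n = 2

E has dimensions [L^2 M T^-2]; c has dimensions [L T^-1].
The rest of the RHS has dimensions [M], so c^n must supply [L^2 T^-2].
With n = 2: m·c^2 has dimensions [L^2 M T^-2], matching the LHS ✓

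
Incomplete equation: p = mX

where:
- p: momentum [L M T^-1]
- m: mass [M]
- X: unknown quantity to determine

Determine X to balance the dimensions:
X = v (velocity), dimensions [L T^-1]

p has dimensions [L M T^-1]; the rest of the RHS (m) has dimensions [M].
So X must have dimensions [L T^-1] — X = v (velocity).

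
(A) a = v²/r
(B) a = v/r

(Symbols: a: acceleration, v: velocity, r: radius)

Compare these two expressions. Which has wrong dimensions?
(B)

(A) a = v²/r: LHS [L T^-2], RHS [L T^-2] ✓
(B) a = v/r: LHS [L T^-2], RHS [T^-1] ✗

Expression (B) a = v/r is dimensionally incorrect.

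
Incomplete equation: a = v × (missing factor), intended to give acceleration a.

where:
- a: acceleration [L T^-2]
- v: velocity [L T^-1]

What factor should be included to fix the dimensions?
1/t (inverse time), dimensions [T^-1]

a has dimensions [L T^-2] and v has dimensions [L T^-1].
The missing factor must have dimensions [L T^-2] / [L T^-1] = [T^-1], i.e. inverse time (1/t).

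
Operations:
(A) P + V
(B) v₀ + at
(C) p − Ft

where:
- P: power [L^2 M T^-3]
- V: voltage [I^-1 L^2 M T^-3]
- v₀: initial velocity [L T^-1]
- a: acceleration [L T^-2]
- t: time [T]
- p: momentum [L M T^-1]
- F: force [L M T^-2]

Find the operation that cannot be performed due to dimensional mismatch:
(A) P + V

(A) P + V: P [L^2 M T^-3] and V [I^-1 L^2 M T^-3] — different dimensions cannot be added/subtracted ✗
(B) v₀ + at: v₀ [L T^-1] and at [L T^-1] — same dimensions ✓
(C) p − Ft: p [L M T^-1] and Ft [L M T^-1] — same dimensions ✓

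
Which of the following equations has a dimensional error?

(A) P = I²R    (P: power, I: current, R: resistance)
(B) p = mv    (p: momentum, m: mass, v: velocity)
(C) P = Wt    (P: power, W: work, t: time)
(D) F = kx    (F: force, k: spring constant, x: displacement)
(C) P = Wt

The equation (C) P = Wt is dimensionally incorrect.

LHS (P): [L^2 M T^-3]
RHS (Wt): [L^2 M T^-1] ✗

The dimensions do not match. The other three equations balance.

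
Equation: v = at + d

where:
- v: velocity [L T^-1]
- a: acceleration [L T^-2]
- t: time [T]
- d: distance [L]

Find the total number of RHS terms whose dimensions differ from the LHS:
1

LHS v: [L T^-1]
- at: [L T^-1] ✓
- d: [L] ✗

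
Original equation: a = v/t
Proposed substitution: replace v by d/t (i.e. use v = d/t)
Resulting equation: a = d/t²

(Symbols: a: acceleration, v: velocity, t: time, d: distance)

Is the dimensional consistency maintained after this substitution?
Yes

[v] = [L T^-1] and [d/t] = [L T^-1]. These match, so the substitution replaces a quantity by one of the same dimensions and the result a = d/t² has LHS [L T^-2] vs RHS [L T^-2] — still consistent.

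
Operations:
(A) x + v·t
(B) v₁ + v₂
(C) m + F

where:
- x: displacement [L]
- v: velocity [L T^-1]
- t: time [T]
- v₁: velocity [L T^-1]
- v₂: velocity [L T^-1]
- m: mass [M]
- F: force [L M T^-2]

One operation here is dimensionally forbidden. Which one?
(C) m + F

(A) x + v·t: x [L] and v·t [L] — same dimensions ✓
(B) v₁ + v₂: v₁ [L T^-1] and v₂ [L T^-1] — same dimensions ✓
(C) m + F: m [M] and F [L M T^-2] — different dimensions cannot be added/subtracted ✗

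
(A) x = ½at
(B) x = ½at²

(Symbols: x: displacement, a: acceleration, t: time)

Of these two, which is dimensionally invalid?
(A)

(A) x = ½at: LHS [L], RHS [L T^-1] ✗
(B) x = ½at²: LHS [L], RHS [L] ✓

Expression (A) x = ½at is dimensionally incorrect.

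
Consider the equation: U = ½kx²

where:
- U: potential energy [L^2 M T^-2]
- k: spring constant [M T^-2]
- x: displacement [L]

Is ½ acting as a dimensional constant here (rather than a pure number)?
No

U has dimensions [L^2 M T^-2] and kx² already has dimensions [L^2 M T^-2], so the equation balances without ½ contributing any dimensions. ½ is a pure (dimensionless) number; changing or removing it would not affect dimensional consistency.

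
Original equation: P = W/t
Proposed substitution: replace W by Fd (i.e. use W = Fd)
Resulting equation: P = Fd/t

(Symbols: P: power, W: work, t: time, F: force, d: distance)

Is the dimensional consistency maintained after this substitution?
Yes

[W] = [L^2 M T^-2] and [Fd] = [L^2 M T^-2]. These match, so the substitution replaces a quantity by one of the same dimensions and the result P = Fd/t has LHS [L^2 M T^-3] vs RHS [L^2 M T^-3] — still consistent.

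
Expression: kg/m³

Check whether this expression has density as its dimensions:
Yes

The expression kg/m³ has dimensions [L^-3 M], which is exactly density [L^-3 M].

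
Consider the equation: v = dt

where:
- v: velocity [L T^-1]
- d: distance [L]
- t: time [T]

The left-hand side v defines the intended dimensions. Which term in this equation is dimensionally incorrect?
The right-hand side term dt

v has dimensions [L T^-1], but dt has dimensions [L T], so the term dt is dimensionally wrong for v.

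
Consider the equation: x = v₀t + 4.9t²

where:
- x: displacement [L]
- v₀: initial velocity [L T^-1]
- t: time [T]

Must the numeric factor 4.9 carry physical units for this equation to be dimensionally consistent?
Yes

x has dimensions [L], while t² alone has dimensions [T^2]. For the equation to balance, the factor 4.9 must carry dimensions [L T^-2] — it is a dimensional constant (a numerical value of a physical quantity with its units suppressed), not a pure number.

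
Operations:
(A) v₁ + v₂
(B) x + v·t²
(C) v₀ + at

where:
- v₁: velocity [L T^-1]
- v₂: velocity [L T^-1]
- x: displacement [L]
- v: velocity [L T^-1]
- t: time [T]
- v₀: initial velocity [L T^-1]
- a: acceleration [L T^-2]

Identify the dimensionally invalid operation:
(B) x + v·t²

(A) v₁ + v₂: v₁ [L T^-1] and v₂ [L T^-1] — same dimensions ✓
(B) x + v·t²: x [L] and v·t² [L T] — different dimensions cannot be added/subtracted ✗
(C) v₀ + at: v₀ [L T^-1] and at [L T^-1] — same dimensions ✓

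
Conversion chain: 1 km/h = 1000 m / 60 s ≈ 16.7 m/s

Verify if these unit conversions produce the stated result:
The chain is incorrect (it contains an error).

Incorrect: 1 h = 3600 s, not 60 s (1 km/h ≈ 0.278 m/s)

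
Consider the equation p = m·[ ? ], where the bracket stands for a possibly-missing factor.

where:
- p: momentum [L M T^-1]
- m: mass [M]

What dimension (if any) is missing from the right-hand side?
[L T^-1] — velocity (e.g. v)

p has dimensions [L M T^-1]; m has dimensions [M].
The bracketed factor must supply [L M T^-1] / [M] = [L T^-1].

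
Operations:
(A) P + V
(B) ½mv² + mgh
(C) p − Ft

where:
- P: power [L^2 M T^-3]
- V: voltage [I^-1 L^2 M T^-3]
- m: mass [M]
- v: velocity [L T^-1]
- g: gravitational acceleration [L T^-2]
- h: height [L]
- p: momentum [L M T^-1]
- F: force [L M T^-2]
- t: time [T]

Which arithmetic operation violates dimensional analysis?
(A) P + V

(A) P + V: P [L^2 M T^-3] and V [I^-1 L^2 M T^-3] — different dimensions cannot be added/subtracted ✗
(B) ½mv² + mgh: ½mv² [L^2 M T^-2] and mgh [L^2 M T^-2] — same dimensions ✓
(C) p − Ft: p [L M T^-1] and Ft [L M T^-1] — same dimensions ✓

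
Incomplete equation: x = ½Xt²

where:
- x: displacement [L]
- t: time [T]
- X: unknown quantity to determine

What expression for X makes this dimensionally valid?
X = a (acceleration), dimensions [L T^-2]

x has dimensions [L]; the rest of the RHS (½ t²) has dimensions [T^2].
So X must have dimensions [L T^-2] — X = a (acceleration).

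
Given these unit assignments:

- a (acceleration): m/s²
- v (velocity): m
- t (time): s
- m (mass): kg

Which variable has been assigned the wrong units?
v

The variable v (velocity) should have units m/s, not m.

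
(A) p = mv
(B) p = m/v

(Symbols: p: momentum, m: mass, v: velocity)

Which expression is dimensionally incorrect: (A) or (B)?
(B)

(A) p = mv: LHS [L M T^-1], RHS [L M T^-1] ✓
(B) p = m/v: LHS [L M T^-1], RHS [L^-1 M T] ✗

Expression (B) p = m/v is dimensionally incorrect.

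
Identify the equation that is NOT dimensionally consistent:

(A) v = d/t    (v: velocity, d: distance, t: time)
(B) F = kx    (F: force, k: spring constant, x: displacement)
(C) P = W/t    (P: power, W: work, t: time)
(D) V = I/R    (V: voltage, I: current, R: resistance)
(D) V = I/R

The equation (D) V = I/R is dimensionally incorrect.

LHS (V): [I^-1 L^2 M T^-3]
RHS (I/R): [I^3 L^-2 M^-1 T^3] ✗

The dimensions do not match. The other three equations balance.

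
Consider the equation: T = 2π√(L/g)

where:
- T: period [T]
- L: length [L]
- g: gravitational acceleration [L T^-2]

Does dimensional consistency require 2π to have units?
No

T has dimensions [T] and √(L/g) already has dimensions [T], so the equation balances without 2π contributing any dimensions. 2π is a pure (dimensionless) number; changing or removing it would not affect dimensional consistency.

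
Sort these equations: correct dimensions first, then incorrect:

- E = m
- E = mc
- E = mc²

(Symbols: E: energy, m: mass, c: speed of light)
Dimensionally correct: E = mc²
Dimensionally incorrect: E = m, E = mc
Ordered (correct first, then incorrect): E = mc², E = m, E = mc

- E = m: LHS [L^2 M T^-2], RHS [M] → incorrect ✗
- E = mc: LHS [L^2 M T^-2], RHS [L M T^-1] → incorrect ✗
- E = mc²: LHS [L^2 M T^-2], RHS [L^2 M T^-2] → correct ✓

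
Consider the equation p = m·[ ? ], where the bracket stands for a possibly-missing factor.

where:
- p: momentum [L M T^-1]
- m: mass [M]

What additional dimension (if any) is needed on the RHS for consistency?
[L T^-1] — velocity (e.g. v)

p has dimensions [L M T^-1]; m has dimensions [M].
The bracketed factor must supply [L M T^-1] / [M] = [L T^-1].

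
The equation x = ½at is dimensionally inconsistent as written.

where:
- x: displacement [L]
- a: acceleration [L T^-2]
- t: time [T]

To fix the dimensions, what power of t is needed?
The exponent of t should be 2: x = ½at^2

The LHS x has dimensions [L]; t has dimensions [T].
As written, the RHS ½at (exponent 1 on t) has dimensions [L T^-1], which does not match.
With exponent 2, the RHS ½at^2 has dimensions [L], matching the LHS.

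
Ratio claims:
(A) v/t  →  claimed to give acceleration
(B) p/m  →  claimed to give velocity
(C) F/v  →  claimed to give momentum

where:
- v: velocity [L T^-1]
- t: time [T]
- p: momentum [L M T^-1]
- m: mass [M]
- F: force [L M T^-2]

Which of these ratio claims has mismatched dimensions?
(C) F/v does not give momentum

(A) v/t: [L T^-2] = acceleration [L T^-2] ✓
(B) p/m: [L T^-1] = velocity [L T^-1] ✓
(C) F/v: [M T^-1] ≠ momentum [L M T^-1] ✗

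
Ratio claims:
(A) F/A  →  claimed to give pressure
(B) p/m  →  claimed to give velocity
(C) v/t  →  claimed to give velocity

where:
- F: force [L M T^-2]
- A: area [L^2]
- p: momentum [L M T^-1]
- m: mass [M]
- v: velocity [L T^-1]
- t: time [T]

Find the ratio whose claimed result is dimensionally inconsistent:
(C) v/t does not give velocity

(A) F/A: [L^-1 M T^-2] = pressure [L^-1 M T^-2] ✓
(B) p/m: [L T^-1] = velocity [L T^-1] ✓
(C) v/t: [L T^-2] ≠ velocity [L T^-1] ✗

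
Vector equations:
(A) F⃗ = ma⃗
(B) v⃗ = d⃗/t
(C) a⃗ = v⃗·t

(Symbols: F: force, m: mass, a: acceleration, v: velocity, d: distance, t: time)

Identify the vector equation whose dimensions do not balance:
(C) a⃗ = v⃗·t

(A) F⃗ = ma⃗: LHS [L M T^-2], RHS [L M T^-2] ✓ — Force and acceleration are vectors, mass is a scalar
(B) v⃗ = d⃗/t: LHS [L T^-1], RHS [L T^-1] ✓ — displacement (vector) divided by time (scalar)
(C) a⃗ = v⃗·t: LHS [L T^-2], RHS [L] ✗ — acceleration is velocity per time; should be v⃗/t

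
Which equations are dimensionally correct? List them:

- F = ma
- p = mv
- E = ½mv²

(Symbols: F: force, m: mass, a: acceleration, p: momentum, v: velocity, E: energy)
Dimensionally correct: F = ma, p = mv, E = ½mv²
Dimensionally incorrect: none
Ordered (correct first, then incorrect): F = ma, p = mv, E = ½mv²

- F = ma: LHS [L M T^-2], RHS [L M T^-2] → correct ✓
- p = mv: LHS [L M T^-1], RHS [L M T^-1] → correct ✓
- E = ½mv²: LHS [L^2 M T^-2], RHS [L^2 M T^-2] → correct ✓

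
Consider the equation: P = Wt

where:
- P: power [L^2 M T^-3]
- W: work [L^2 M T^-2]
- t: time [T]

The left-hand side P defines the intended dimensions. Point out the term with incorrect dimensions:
The right-hand side term Wt

P has dimensions [L^2 M T^-3], but Wt has dimensions [L^2 M T^-1], so the term Wt is dimensionally wrong for P.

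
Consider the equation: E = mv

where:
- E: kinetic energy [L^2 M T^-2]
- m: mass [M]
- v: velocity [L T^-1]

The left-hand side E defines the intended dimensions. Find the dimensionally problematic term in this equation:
The right-hand side term mv

E has dimensions [L^2 M T^-2], but mv has dimensions [L M T^-1], so the term mv is dimensionally wrong for E.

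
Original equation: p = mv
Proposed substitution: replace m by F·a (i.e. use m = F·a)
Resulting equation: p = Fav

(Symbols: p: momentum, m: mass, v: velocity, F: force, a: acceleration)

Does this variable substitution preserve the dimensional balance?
No

[m] = [M] and [F·a] = [L^2 M T^-4]. These differ, so the substitution replaces a quantity by one of different dimensions and the result p = Fav has LHS [L M T^-1] vs RHS [L^3 M T^-5] — inconsistent.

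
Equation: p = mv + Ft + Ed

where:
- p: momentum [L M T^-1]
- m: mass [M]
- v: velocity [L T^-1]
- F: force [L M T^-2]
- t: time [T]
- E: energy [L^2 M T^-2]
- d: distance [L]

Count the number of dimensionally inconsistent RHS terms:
1

LHS p: [L M T^-1]
- mv: [L M T^-1] ✓
- Ft: [L M T^-1] ✓
- Ed: [L^3 M T^-2] ✗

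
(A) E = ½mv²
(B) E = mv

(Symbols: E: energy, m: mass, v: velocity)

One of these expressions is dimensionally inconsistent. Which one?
(B)

(A) E = ½mv²: LHS [L^2 M T^-2], RHS [L^2 M T^-2] ✓
(B) E = mv: LHS [L^2 M T^-2], RHS [L M T^-1] ✗

Expression (B) E = mv is dimensionally incorrect.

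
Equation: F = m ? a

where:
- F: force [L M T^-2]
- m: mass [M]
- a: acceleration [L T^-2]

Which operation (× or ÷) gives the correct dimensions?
multiplication (×): F = m × a

F [L M T^-2]; m [M]; a [L T^-2].
m × a → [L M T^-2] ✓
m ÷ a → [L^-1 M T^2] ✗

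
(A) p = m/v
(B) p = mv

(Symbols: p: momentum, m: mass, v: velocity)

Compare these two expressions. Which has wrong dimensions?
(A)

(A) p = m/v: LHS [L M T^-1], RHS [L^-1 M T] ✗
(B) p = mv: LHS [L M T^-1], RHS [L M T^-1] ✓

Expression (A) p = m/v is dimensionally incorrect.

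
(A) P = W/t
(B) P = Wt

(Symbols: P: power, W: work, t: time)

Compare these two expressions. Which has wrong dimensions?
(B)

(A) P = W/t: LHS [L^2 M T^-3], RHS [L^2 M T^-3] ✓
(B) P = Wt: LHS [L^2 M T^-3], RHS [L^2 M T^-1] ✗

Expression (B) P = Wt is dimensionally incorrect.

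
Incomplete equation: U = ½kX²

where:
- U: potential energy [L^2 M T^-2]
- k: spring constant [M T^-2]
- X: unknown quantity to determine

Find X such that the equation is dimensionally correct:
X = x (displacement), dimensions [L]

U has dimensions [L^2 M T^-2]; the rest of the RHS (½k) has dimensions [M T^-2].
So X² must have dimensions [L^2], i.e. X has dimensions [L] — X = x (displacement).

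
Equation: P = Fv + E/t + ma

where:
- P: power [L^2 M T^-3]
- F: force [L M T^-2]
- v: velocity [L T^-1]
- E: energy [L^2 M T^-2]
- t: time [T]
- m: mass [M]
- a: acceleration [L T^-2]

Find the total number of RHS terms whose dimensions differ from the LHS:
1

LHS P: [L^2 M T^-3]
- Fv: [L^2 M T^-3] ✓
- E/t: [L^2 M T^-3] ✓
- ma: [L M T^-2] ✗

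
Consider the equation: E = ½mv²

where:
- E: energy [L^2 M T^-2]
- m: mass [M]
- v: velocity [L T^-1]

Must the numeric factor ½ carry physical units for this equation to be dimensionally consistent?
No

E has dimensions [L^2 M T^-2] and mv² already has dimensions [L^2 M T^-2], so the equation balances without ½ contributing any dimensions. ½ is a pure (dimensionless) number; changing or removing it would not affect dimensional consistency.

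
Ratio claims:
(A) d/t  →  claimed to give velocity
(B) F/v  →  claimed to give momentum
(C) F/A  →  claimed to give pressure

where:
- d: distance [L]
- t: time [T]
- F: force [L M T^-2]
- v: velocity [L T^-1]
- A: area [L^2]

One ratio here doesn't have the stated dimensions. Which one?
(B) F/v does not give momentum

(A) d/t: [L T^-1] = velocity [L T^-1] ✓
(B) F/v: [M T^-1] ≠ momentum [L M T^-1] ✗
(C) F/A: [L^-1 M T^-2] = pressure [L^-1 M T^-2] ✓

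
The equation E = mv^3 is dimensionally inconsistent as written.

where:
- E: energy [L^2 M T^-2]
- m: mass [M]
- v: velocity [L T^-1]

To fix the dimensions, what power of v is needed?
The exponent of v should be 2: E = mv^2

The LHS E has dimensions [L^2 M T^-2]; v has dimensions [L T^-1].
As written, the RHS mv^3 (exponent 3 on v) has dimensions [L^3 M T^-3], which does not match.
With exponent 2, the RHS mv^2 has dimensions [L^2 M T^-2], matching the LHS.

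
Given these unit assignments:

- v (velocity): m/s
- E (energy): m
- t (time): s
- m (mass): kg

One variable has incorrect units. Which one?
E

The variable E (energy) should have units J, not m.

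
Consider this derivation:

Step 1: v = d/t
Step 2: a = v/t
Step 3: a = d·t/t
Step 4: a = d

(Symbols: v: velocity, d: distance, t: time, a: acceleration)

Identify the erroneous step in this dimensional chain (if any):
Step 3

Step 1: v = d/t → LHS [L T^-1], RHS [L T^-1] ✓
Step 2: a = v/t → LHS [L T^-2], RHS [L T^-2] ✓
Step 3: a = d·t/t → LHS [L T^-2], RHS [L] ✗

The first dimensional inconsistency appears in step 3: a = d·t/t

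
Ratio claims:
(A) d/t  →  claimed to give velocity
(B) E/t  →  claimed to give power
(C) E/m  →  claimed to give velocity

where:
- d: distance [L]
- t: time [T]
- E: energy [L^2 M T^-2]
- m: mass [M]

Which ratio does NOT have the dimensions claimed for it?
(C) E/m does not give velocity

(A) d/t: [L T^-1] = velocity [L T^-1] ✓
(B) E/t: [L^2 M T^-3] = power [L^2 M T^-3] ✓
(C) E/m: [L^2 T^-2] ≠ velocity [L T^-1] ✗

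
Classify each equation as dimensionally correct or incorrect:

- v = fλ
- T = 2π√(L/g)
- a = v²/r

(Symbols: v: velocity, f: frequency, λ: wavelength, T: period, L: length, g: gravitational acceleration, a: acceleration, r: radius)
Dimensionally correct: v = fλ, T = 2π√(L/g), a = v²/r
Dimensionally incorrect: none
Ordered (correct first, then incorrect): v = fλ, T = 2π√(L/g), a = v²/r

- v = fλ: LHS [L T^-1], RHS [L T^-1] → correct ✓
- T = 2π√(L/g): LHS [T], RHS [T] → correct ✓
- a = v²/r: LHS [L T^-2], RHS [L T^-2] → correct ✓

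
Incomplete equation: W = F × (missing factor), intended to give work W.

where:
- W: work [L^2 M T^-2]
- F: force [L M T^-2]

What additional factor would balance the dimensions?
d (distance), dimensions [L]

W has dimensions [L^2 M T^-2] and F has dimensions [L M T^-2].
The missing factor must have dimensions [L^2 M T^-2] / [L M T^-2] = [L], i.e. distance (d).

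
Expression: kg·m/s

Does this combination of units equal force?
No

The expression kg·m/s has dimensions [L M T^-1], but force has dimensions [L M T^-2].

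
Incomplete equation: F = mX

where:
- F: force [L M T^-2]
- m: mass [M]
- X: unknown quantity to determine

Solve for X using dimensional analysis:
X = a (acceleration), dimensions [L T^-2]

F has dimensions [L M T^-2]; the rest of the RHS (m) has dimensions [M].
So X must have dimensions [L T^-2] — X = a (acceleration).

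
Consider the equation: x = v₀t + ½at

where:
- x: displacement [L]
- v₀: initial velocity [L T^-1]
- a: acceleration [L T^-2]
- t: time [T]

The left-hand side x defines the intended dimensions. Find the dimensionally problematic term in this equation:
The term ½at

Checking each RHS term against the LHS:
- v₀t: [L] — matches x [L] ✓
- ½at: [L T^-1] — does NOT match x [L] ✗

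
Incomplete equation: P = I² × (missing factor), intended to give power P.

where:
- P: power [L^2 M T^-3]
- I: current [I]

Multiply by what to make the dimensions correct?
R (resistance), dimensions [I^-2 L^2 M T^-3]

P has dimensions [L^2 M T^-3] and I² has dimensions [I^2].
The missing factor must have dimensions [L^2 M T^-3] / [I^2] = [I^-2 L^2 M T^-3], i.e. resistance (R).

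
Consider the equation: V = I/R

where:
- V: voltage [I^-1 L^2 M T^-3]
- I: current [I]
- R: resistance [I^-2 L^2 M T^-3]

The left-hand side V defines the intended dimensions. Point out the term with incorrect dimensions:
The right-hand side term I/R

V has dimensions [I^-1 L^2 M T^-3], but I/R has dimensions [I^3 L^-2 M^-1 T^3], so the term I/R is dimensionally wrong for V.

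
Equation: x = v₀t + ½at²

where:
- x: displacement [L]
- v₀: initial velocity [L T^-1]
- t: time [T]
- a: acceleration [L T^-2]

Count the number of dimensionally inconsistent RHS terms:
0

LHS x: [L]
- v₀t: [L] ✓
- ½at²: [L] ✓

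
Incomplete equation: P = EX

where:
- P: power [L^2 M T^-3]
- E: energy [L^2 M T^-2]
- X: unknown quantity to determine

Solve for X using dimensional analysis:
X = f (inverse time / frequency (1/t)), dimensions [T^-1]

P has dimensions [L^2 M T^-3]; the rest of the RHS (E) has dimensions [L^2 M T^-2].
So X must have dimensions [T^-1] — X = f (inverse time / frequency (1/t)).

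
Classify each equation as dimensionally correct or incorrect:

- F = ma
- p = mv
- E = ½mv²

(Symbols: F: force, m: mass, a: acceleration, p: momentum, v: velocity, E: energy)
Dimensionally correct: F = ma, p = mv, E = ½mv²
Dimensionally incorrect: none
Ordered (correct first, then incorrect): F = ma, p = mv, E = ½mv²

- F = ma: LHS [L M T^-2], RHS [L M T^-2] → correct ✓
- p = mv: LHS [L M T^-1], RHS [L M T^-1] → correct ✓
- E = ½mv²: LHS [L^2 M T^-2], RHS [L^2 M T^-2] → correct ✓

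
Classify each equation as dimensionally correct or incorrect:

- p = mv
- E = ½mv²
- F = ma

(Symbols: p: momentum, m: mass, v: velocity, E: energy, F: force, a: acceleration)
Dimensionally correct: p = mv, E = ½mv², F = ma
Dimensionally incorrect: none
Ordered (correct first, then incorrect): p = mv, E = ½mv², F = ma

- p = mv: LHS [L M T^-1], RHS [L M T^-1] → correct ✓
- E = ½mv²: LHS [L^2 M T^-2], RHS [L^2 M T^-2] → correct ✓
- F = ma: LHS [L M T^-2], RHS [L M T^-2] → correct ✓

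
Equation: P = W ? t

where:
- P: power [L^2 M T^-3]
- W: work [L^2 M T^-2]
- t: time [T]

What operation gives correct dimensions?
division (÷): P = W ÷ t

P [L^2 M T^-3]; W [L^2 M T^-2]; t [T].
W × t → [L^2 M T^-1] ✗
W ÷ t → [L^2 M T^-3] ✓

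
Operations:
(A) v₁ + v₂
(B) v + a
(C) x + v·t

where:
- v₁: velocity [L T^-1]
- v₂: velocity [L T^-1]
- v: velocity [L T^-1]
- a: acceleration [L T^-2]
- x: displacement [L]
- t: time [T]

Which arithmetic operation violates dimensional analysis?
(B) v + a

(A) v₁ + v₂: v₁ [L T^-1] and v₂ [L T^-1] — same dimensions ✓
(B) v + a: v [L T^-1] and a [L T^-2] — different dimensions cannot be added/subtracted ✗
(C) x + v·t: x [L] and v·t [L] — same dimensions ✓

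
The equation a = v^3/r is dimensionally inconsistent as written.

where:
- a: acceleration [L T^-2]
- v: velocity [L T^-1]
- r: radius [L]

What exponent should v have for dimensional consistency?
The exponent of v should be 2: a = v^2/r

The LHS a has dimensions [L T^-2]; v has dimensions [L T^-1].
As written, the RHS v^3/r (exponent 3 on v) has dimensions [L^2 T^-3], which does not match.
With exponent 2, the RHS v^2/r has dimensions [L T^-2], matching the LHS.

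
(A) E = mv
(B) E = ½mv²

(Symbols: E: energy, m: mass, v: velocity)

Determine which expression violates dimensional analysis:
(A)

(A) E = mv: LHS [L^2 M T^-2], RHS [L M T^-1] ✗
(B) E = ½mv²: LHS [L^2 M T^-2], RHS [L^2 M T^-2] ✓

Expression (A) E = mv is dimensionally incorrect.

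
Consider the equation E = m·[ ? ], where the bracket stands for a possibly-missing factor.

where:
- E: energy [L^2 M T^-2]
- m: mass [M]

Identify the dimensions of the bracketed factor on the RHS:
[L^2 T^-2] — velocity squared (e.g. v²)

E has dimensions [L^2 M T^-2]; m has dimensions [M].
The bracketed factor must supply [L^2 M T^-2] / [M] = [L^2 T^-2].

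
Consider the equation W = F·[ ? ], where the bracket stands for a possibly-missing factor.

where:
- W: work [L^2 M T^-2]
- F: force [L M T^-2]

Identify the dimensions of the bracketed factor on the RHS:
[L] — length (e.g. a distance d)

W has dimensions [L^2 M T^-2]; F has dimensions [L M T^-2].
The bracketed factor must supply [L^2 M T^-2] / [L M T^-2] = [L].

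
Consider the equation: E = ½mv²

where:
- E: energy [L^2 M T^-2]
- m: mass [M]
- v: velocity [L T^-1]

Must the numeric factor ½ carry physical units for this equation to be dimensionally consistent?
No

E has dimensions [L^2 M T^-2] and mv² already has dimensions [L^2 M T^-2], so the equation balances without ½ contributing any dimensions. ½ is a pure (dimensionless) number; changing or removing it would not affect dimensional consistency.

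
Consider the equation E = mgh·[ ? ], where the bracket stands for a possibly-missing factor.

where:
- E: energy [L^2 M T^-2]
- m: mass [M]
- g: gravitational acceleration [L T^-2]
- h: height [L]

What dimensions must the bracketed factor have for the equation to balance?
Nothing is missing — the bracketed factor must be dimensionless.

E has dimensions [L^2 M T^-2] and mgh already has dimensions [L^2 M T^-2], so E = mgh is dimensionally complete.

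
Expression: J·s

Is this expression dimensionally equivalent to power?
No

The expression J·s has dimensions [L^2 M T^-1], but power has dimensions [L^2 M T^-3].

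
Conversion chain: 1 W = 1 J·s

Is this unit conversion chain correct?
The chain is incorrect (it contains an error).

Incorrect: Watt is J/s, not J·s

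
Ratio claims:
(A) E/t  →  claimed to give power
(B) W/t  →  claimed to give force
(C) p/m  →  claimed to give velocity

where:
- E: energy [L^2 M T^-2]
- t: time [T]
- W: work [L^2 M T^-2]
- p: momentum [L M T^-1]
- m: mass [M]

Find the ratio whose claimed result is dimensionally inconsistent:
(B) W/t does not give force

(A) E/t: [L^2 M T^-3] = power [L^2 M T^-3] ✓
(B) W/t: [L^2 M T^-3] ≠ force [L M T^-2] ✗
(C) p/m: [L T^-1] = velocity [L T^-1] ✓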